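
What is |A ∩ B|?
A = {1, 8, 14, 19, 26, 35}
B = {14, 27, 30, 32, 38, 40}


Set A = {1, 8, 14, 19, 26, 35}
Set B = {14, 27, 30, 32, 38, 40}
A ∩ B = {14}
|A ∩ B| = 1

1


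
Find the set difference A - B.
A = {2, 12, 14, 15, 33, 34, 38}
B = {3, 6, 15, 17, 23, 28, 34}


Set A = {2, 12, 14, 15, 33, 34, 38}
Set B = {3, 6, 15, 17, 23, 28, 34}
A \ B includes elements in A that are not in B.
Check each element of A:
2 (not in B, keep), 12 (not in B, keep), 14 (not in B, keep), 15 (in B, remove), 33 (not in B, keep), 34 (in B, remove), 38 (not in B, keep)
A \ B = {2, 12, 14, 33, 38}

{2, 12, 14, 33, 38}


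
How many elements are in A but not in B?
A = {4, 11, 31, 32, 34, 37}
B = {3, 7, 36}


Set A = {4, 11, 31, 32, 34, 37}
Set B = {3, 7, 36}
A \ B = {4, 11, 31, 32, 34, 37}
|A \ B| = 6

6


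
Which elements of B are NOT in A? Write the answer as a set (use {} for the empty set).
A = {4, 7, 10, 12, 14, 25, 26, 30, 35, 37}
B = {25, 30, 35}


Set A = {4, 7, 10, 12, 14, 25, 26, 30, 35, 37}
Set B = {25, 30, 35}
Check each element of B against A:
25 ∈ A, 30 ∈ A, 35 ∈ A
Elements of B not in A: {}

{}


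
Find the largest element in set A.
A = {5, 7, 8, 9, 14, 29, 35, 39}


Set A = {5, 7, 8, 9, 14, 29, 35, 39}
Elements in ascending order: 5, 7, 8, 9, 14, 29, 35, 39
The largest element is 39.

39


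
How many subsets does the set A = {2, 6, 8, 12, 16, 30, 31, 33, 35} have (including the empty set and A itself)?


Set A = {2, 6, 8, 12, 16, 30, 31, 33, 35}
|A| = 9
The power set P(A) contains all subsets of A.
|P(A)| = 2^|A| = 2^9 = 512

512


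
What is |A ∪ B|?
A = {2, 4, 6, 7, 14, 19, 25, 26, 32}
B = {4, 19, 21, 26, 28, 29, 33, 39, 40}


Set A = {2, 4, 6, 7, 14, 19, 25, 26, 32}, |A| = 9
Set B = {4, 19, 21, 26, 28, 29, 33, 39, 40}, |B| = 9
A ∩ B = {4, 19, 26}, |A ∩ B| = 3
|A ∪ B| = |A| + |B| - |A ∩ B| = 9 + 9 - 3 = 15

15


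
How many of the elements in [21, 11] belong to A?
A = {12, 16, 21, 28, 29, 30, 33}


Set A = {12, 16, 21, 28, 29, 30, 33}
Candidates: [21, 11]
Check each candidate:
21 ∈ A, 11 ∉ A
Count of candidates in A: 1

1


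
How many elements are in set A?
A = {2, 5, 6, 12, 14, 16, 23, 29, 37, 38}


Set A = {2, 5, 6, 12, 14, 16, 23, 29, 37, 38}
Listing elements: 2, 5, 6, 12, 14, 16, 23, 29, 37, 38
Counting: 10 elements
|A| = 10

10


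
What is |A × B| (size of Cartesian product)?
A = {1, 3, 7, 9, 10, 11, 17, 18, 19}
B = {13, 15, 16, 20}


Set A = {1, 3, 7, 9, 10, 11, 17, 18, 19} has 9 elements.
Set B = {13, 15, 16, 20} has 4 elements.
|A × B| = |A| × |B| = 9 × 4 = 36

36


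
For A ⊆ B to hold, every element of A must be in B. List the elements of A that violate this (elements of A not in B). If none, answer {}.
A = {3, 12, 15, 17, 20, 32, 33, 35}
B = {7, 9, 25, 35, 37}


Set A = {3, 12, 15, 17, 20, 32, 33, 35}
Set B = {7, 9, 25, 35, 37}
Check each element of A against B:
3 ∉ B (include), 12 ∉ B (include), 15 ∉ B (include), 17 ∉ B (include), 20 ∉ B (include), 32 ∉ B (include), 33 ∉ B (include), 35 ∈ B
Elements of A not in B: {3, 12, 15, 17, 20, 32, 33}

{3, 12, 15, 17, 20, 32, 33}


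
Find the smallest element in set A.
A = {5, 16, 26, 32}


Set A = {5, 16, 26, 32}
Elements in ascending order: 5, 16, 26, 32
The smallest element is 5.

5


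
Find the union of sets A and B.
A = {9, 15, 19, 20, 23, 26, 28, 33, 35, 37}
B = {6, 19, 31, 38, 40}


Set A = {9, 15, 19, 20, 23, 26, 28, 33, 35, 37}
Set B = {6, 19, 31, 38, 40}
A ∪ B includes all elements in either set.
Elements from A: {9, 15, 19, 20, 23, 26, 28, 33, 35, 37}
Elements from B not already included: {6, 31, 38, 40}
A ∪ B = {6, 9, 15, 19, 20, 23, 26, 28, 31, 33, 35, 37, 38, 40}

{6, 9, 15, 19, 20, 23, 26, 28, 31, 33, 35, 37, 38, 40}


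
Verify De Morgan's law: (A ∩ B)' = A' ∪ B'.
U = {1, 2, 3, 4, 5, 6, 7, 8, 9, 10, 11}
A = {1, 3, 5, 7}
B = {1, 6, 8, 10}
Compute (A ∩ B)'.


U = {1, 2, 3, 4, 5, 6, 7, 8, 9, 10, 11}
A = {1, 3, 5, 7}, B = {1, 6, 8, 10}
A ∩ B = {1}
(A ∩ B)' = U \ (A ∩ B) = {2, 3, 4, 5, 6, 7, 8, 9, 10, 11}
Verification via A' ∪ B': A' = {2, 4, 6, 8, 9, 10, 11}, B' = {2, 3, 4, 5, 7, 9, 11}
A' ∪ B' = {2, 3, 4, 5, 6, 7, 8, 9, 10, 11} ✓

{2, 3, 4, 5, 6, 7, 8, 9, 10, 11}


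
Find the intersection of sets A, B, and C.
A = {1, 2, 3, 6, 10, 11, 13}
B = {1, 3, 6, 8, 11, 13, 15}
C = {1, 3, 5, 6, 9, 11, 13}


Set A = {1, 2, 3, 6, 10, 11, 13}
Set B = {1, 3, 6, 8, 11, 13, 15}
Set C = {1, 3, 5, 6, 9, 11, 13}
First, A ∩ B = {1, 3, 6, 11, 13}
Then, (A ∩ B) ∩ C = {1, 3, 6, 11, 13}

{1, 3, 6, 11, 13}


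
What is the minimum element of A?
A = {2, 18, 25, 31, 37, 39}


Set A = {2, 18, 25, 31, 37, 39}
Elements in ascending order: 2, 18, 25, 31, 37, 39
The smallest element is 2.

2


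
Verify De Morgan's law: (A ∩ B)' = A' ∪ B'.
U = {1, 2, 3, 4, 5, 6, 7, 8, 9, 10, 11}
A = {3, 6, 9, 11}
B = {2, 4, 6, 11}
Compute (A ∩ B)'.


U = {1, 2, 3, 4, 5, 6, 7, 8, 9, 10, 11}
A = {3, 6, 9, 11}, B = {2, 4, 6, 11}
A ∩ B = {6, 11}
(A ∩ B)' = U \ (A ∩ B) = {1, 2, 3, 4, 5, 7, 8, 9, 10}
Verification via A' ∪ B': A' = {1, 2, 4, 5, 7, 8, 10}, B' = {1, 3, 5, 7, 8, 9, 10}
A' ∪ B' = {1, 2, 3, 4, 5, 7, 8, 9, 10} ✓

{1, 2, 3, 4, 5, 7, 8, 9, 10}


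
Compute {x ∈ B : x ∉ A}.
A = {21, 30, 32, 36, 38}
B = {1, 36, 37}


Set A = {21, 30, 32, 36, 38}
Set B = {1, 36, 37}
Check each element of B against A:
1 ∉ A (include), 36 ∈ A, 37 ∉ A (include)
Elements of B not in A: {1, 37}

{1, 37}


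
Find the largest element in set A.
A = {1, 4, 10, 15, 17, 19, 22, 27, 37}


Set A = {1, 4, 10, 15, 17, 19, 22, 27, 37}
Elements in ascending order: 1, 4, 10, 15, 17, 19, 22, 27, 37
The largest element is 37.

37


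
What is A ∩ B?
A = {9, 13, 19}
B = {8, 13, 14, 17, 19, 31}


Set A = {9, 13, 19}
Set B = {8, 13, 14, 17, 19, 31}
A ∩ B includes only elements in both sets.
Check each element of A against B:
9 ✗, 13 ✓, 19 ✓
A ∩ B = {13, 19}

{13, 19}


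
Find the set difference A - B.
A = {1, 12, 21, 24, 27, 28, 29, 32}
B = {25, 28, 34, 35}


Set A = {1, 12, 21, 24, 27, 28, 29, 32}
Set B = {25, 28, 34, 35}
A \ B includes elements in A that are not in B.
Check each element of A:
1 (not in B, keep), 12 (not in B, keep), 21 (not in B, keep), 24 (not in B, keep), 27 (not in B, keep), 28 (in B, remove), 29 (not in B, keep), 32 (not in B, keep)
A \ B = {1, 12, 21, 24, 27, 29, 32}

{1, 12, 21, 24, 27, 29, 32}


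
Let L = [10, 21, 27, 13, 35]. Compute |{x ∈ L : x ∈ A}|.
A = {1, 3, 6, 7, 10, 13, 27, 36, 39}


Set A = {1, 3, 6, 7, 10, 13, 27, 36, 39}
Candidates: [10, 21, 27, 13, 35]
Check each candidate:
10 ∈ A, 21 ∉ A, 27 ∈ A, 13 ∈ A, 35 ∉ A
Count of candidates in A: 3

3


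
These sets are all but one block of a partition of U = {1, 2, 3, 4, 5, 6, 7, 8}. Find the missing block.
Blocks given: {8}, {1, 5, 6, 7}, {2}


U = {1, 2, 3, 4, 5, 6, 7, 8}
Shown blocks: {8}, {1, 5, 6, 7}, {2}
A partition's blocks are pairwise disjoint and cover U, so the missing block = U \ (union of shown blocks).
Union of shown blocks: {1, 2, 5, 6, 7, 8}
Missing block = U \ (union) = {3, 4}

{3, 4}


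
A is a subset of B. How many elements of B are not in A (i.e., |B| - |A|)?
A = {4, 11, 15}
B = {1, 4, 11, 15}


Set A = {4, 11, 15}, |A| = 3
Set B = {1, 4, 11, 15}, |B| = 4
Since A ⊆ B: B \ A = {1}
|B| - |A| = 4 - 3 = 1

1


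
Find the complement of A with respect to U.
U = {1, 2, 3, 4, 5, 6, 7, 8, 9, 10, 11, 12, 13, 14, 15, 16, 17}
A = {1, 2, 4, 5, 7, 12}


Universal set U = {1, 2, 3, 4, 5, 6, 7, 8, 9, 10, 11, 12, 13, 14, 15, 16, 17}
Set A = {1, 2, 4, 5, 7, 12}
A' = U \ A = elements in U but not in A
Checking each element of U:
1 (in A, exclude), 2 (in A, exclude), 3 (not in A, include), 4 (in A, exclude), 5 (in A, exclude), 6 (not in A, include), 7 (in A, exclude), 8 (not in A, include), 9 (not in A, include), 10 (not in A, include), 11 (not in A, include), 12 (in A, exclude), 13 (not in A, include), 14 (not in A, include), 15 (not in A, include), 16 (not in A, include), 17 (not in A, include)
A' = {3, 6, 8, 9, 10, 11, 13, 14, 15, 16, 17}

{3, 6, 8, 9, 10, 11, 13, 14, 15, 16, 17}


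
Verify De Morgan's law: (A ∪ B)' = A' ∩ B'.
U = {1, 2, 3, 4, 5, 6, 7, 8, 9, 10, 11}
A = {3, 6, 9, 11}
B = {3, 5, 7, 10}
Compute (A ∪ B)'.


U = {1, 2, 3, 4, 5, 6, 7, 8, 9, 10, 11}
A = {3, 6, 9, 11}, B = {3, 5, 7, 10}
A ∪ B = {3, 5, 6, 7, 9, 10, 11}
(A ∪ B)' = U \ (A ∪ B) = {1, 2, 4, 8}
Verification via A' ∩ B': A' = {1, 2, 4, 5, 7, 8, 10}, B' = {1, 2, 4, 6, 8, 9, 11}
A' ∩ B' = {1, 2, 4, 8} ✓

{1, 2, 4, 8}


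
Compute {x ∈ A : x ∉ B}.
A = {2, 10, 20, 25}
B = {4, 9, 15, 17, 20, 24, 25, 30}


Set A = {2, 10, 20, 25}
Set B = {4, 9, 15, 17, 20, 24, 25, 30}
Check each element of A against B:
2 ∉ B (include), 10 ∉ B (include), 20 ∈ B, 25 ∈ B
Elements of A not in B: {2, 10}

{2, 10}


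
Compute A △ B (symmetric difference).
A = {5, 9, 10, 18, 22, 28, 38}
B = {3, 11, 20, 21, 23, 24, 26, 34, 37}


Set A = {5, 9, 10, 18, 22, 28, 38}
Set B = {3, 11, 20, 21, 23, 24, 26, 34, 37}
A △ B = (A \ B) ∪ (B \ A)
Elements in A but not B: {5, 9, 10, 18, 22, 28, 38}
Elements in B but not A: {3, 11, 20, 21, 23, 24, 26, 34, 37}
A △ B = {3, 5, 9, 10, 11, 18, 20, 21, 22, 23, 24, 26, 28, 34, 37, 38}

{3, 5, 9, 10, 11, 18, 20, 21, 22, 23, 24, 26, 28, 34, 37, 38}


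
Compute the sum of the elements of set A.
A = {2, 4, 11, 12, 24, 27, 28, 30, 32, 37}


Set A = {2, 4, 11, 12, 24, 27, 28, 30, 32, 37}
Sum = 2 + 4 + 11 + 12 + 24 + 27 + 28 + 30 + 32 + 37 = 207

207


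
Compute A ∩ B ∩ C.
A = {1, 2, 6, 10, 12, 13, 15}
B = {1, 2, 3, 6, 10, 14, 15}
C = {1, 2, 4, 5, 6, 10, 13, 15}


Set A = {1, 2, 6, 10, 12, 13, 15}
Set B = {1, 2, 3, 6, 10, 14, 15}
Set C = {1, 2, 4, 5, 6, 10, 13, 15}
First, A ∩ B = {1, 2, 6, 10, 15}
Then, (A ∩ B) ∩ C = {1, 2, 6, 10, 15}

{1, 2, 6, 10, 15}


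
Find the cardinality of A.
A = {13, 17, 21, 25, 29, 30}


Set A = {13, 17, 21, 25, 29, 30}
Listing elements: 13, 17, 21, 25, 29, 30
Counting: 6 elements
|A| = 6

6


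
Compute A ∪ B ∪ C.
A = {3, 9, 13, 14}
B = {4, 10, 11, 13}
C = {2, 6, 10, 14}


Set A = {3, 9, 13, 14}
Set B = {4, 10, 11, 13}
Set C = {2, 6, 10, 14}
First, A ∪ B = {3, 4, 9, 10, 11, 13, 14}
Then, (A ∪ B) ∪ C = {2, 3, 4, 6, 9, 10, 11, 13, 14}

{2, 3, 4, 6, 9, 10, 11, 13, 14}


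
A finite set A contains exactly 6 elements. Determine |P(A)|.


The set has 6 elements.
The power set contains all possible subsets.
|P(A)| = 2^|A| = 2^6 = 64

64


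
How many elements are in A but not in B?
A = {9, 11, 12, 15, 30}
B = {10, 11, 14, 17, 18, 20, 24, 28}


Set A = {9, 11, 12, 15, 30}
Set B = {10, 11, 14, 17, 18, 20, 24, 28}
A \ B = {9, 12, 15, 30}
|A \ B| = 4

4


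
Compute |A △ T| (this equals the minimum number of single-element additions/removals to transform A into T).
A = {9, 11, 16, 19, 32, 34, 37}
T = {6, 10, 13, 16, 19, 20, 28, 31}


Set A = {9, 11, 16, 19, 32, 34, 37}
Set T = {6, 10, 13, 16, 19, 20, 28, 31}
Elements to remove from A (in A, not in T): {9, 11, 32, 34, 37} → 5 removals
Elements to add to A (in T, not in A): {6, 10, 13, 20, 28, 31} → 6 additions
Total edits = 5 + 6 = 11

11


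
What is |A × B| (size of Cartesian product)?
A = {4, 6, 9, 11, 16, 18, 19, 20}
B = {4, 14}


Set A = {4, 6, 9, 11, 16, 18, 19, 20} has 8 elements.
Set B = {4, 14} has 2 elements.
|A × B| = |A| × |B| = 8 × 2 = 16

16


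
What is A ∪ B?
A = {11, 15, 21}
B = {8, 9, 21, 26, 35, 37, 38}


Set A = {11, 15, 21}
Set B = {8, 9, 21, 26, 35, 37, 38}
A ∪ B includes all elements in either set.
Elements from A: {11, 15, 21}
Elements from B not already included: {8, 9, 26, 35, 37, 38}
A ∪ B = {8, 9, 11, 15, 21, 26, 35, 37, 38}

{8, 9, 11, 15, 21, 26, 35, 37, 38}


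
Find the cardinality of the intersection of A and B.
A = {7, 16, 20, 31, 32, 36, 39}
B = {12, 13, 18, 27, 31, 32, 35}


Set A = {7, 16, 20, 31, 32, 36, 39}
Set B = {12, 13, 18, 27, 31, 32, 35}
A ∩ B = {31, 32}
|A ∩ B| = 2

2


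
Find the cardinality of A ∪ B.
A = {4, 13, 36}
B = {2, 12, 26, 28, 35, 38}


Set A = {4, 13, 36}, |A| = 3
Set B = {2, 12, 26, 28, 35, 38}, |B| = 6
A ∩ B = {}, |A ∩ B| = 0
|A ∪ B| = |A| + |B| - |A ∩ B| = 3 + 6 - 0 = 9

9


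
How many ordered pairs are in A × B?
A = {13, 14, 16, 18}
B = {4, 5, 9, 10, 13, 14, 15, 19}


Set A = {13, 14, 16, 18} has 4 elements.
Set B = {4, 5, 9, 10, 13, 14, 15, 19} has 8 elements.
|A × B| = |A| × |B| = 4 × 8 = 32

32


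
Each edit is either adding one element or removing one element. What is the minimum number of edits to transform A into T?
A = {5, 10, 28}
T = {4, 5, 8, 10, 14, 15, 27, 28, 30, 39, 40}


Set A = {5, 10, 28}
Set T = {4, 5, 8, 10, 14, 15, 27, 28, 30, 39, 40}
Elements to remove from A (in A, not in T): {} → 0 removals
Elements to add to A (in T, not in A): {4, 8, 14, 15, 27, 30, 39, 40} → 8 additions
Total edits = 0 + 8 = 8

8


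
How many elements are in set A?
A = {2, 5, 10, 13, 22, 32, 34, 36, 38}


Set A = {2, 5, 10, 13, 22, 32, 34, 36, 38}
Listing elements: 2, 5, 10, 13, 22, 32, 34, 36, 38
Counting: 9 elements
|A| = 9

9


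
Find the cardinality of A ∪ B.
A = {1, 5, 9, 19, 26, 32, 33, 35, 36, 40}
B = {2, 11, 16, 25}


Set A = {1, 5, 9, 19, 26, 32, 33, 35, 36, 40}, |A| = 10
Set B = {2, 11, 16, 25}, |B| = 4
A ∩ B = {}, |A ∩ B| = 0
|A ∪ B| = |A| + |B| - |A ∩ B| = 10 + 4 - 0 = 14

14


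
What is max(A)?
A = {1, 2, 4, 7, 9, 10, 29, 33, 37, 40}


Set A = {1, 2, 4, 7, 9, 10, 29, 33, 37, 40}
Elements in ascending order: 1, 2, 4, 7, 9, 10, 29, 33, 37, 40
The largest element is 40.

40


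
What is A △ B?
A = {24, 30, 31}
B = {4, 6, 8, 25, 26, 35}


Set A = {24, 30, 31}
Set B = {4, 6, 8, 25, 26, 35}
A △ B = (A \ B) ∪ (B \ A)
Elements in A but not B: {24, 30, 31}
Elements in B but not A: {4, 6, 8, 25, 26, 35}
A △ B = {4, 6, 8, 24, 25, 26, 30, 31, 35}

{4, 6, 8, 24, 25, 26, 30, 31, 35}


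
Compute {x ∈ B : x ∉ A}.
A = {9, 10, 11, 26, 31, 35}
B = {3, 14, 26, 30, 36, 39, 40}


Set A = {9, 10, 11, 26, 31, 35}
Set B = {3, 14, 26, 30, 36, 39, 40}
Check each element of B against A:
3 ∉ A (include), 14 ∉ A (include), 26 ∈ A, 30 ∉ A (include), 36 ∉ A (include), 39 ∉ A (include), 40 ∉ A (include)
Elements of B not in A: {3, 14, 30, 36, 39, 40}

{3, 14, 30, 36, 39, 40}


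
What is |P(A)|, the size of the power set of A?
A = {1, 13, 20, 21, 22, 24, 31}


Set A = {1, 13, 20, 21, 22, 24, 31}
|A| = 7
The power set P(A) contains all subsets of A.
|P(A)| = 2^|A| = 2^7 = 128

128


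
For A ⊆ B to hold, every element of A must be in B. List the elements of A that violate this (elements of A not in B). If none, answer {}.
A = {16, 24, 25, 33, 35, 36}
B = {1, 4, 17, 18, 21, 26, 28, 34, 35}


Set A = {16, 24, 25, 33, 35, 36}
Set B = {1, 4, 17, 18, 21, 26, 28, 34, 35}
Check each element of A against B:
16 ∉ B (include), 24 ∉ B (include), 25 ∉ B (include), 33 ∉ B (include), 35 ∈ B, 36 ∉ B (include)
Elements of A not in B: {16, 24, 25, 33, 36}

{16, 24, 25, 33, 36}


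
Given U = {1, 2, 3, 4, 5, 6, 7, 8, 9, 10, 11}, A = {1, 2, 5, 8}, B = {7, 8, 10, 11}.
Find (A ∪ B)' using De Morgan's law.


U = {1, 2, 3, 4, 5, 6, 7, 8, 9, 10, 11}
A = {1, 2, 5, 8}, B = {7, 8, 10, 11}
A ∪ B = {1, 2, 5, 7, 8, 10, 11}
(A ∪ B)' = U \ (A ∪ B) = {3, 4, 6, 9}
Verification via A' ∩ B': A' = {3, 4, 6, 7, 9, 10, 11}, B' = {1, 2, 3, 4, 5, 6, 9}
A' ∩ B' = {3, 4, 6, 9} ✓

{3, 4, 6, 9}


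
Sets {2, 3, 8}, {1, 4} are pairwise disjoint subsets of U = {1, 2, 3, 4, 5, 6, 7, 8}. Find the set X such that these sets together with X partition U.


U = {1, 2, 3, 4, 5, 6, 7, 8}
Shown blocks: {2, 3, 8}, {1, 4}
A partition's blocks are pairwise disjoint and cover U, so the missing block = U \ (union of shown blocks).
Union of shown blocks: {1, 2, 3, 4, 8}
Missing block = U \ (union) = {5, 6, 7}

{5, 6, 7}


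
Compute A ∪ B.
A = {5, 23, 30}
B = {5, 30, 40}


Set A = {5, 23, 30}
Set B = {5, 30, 40}
A ∪ B includes all elements in either set.
Elements from A: {5, 23, 30}
Elements from B not already included: {40}
A ∪ B = {5, 23, 30, 40}

{5, 23, 30, 40}


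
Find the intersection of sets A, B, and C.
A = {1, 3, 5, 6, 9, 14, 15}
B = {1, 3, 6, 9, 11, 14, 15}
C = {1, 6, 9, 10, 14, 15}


Set A = {1, 3, 5, 6, 9, 14, 15}
Set B = {1, 3, 6, 9, 11, 14, 15}
Set C = {1, 6, 9, 10, 14, 15}
First, A ∩ B = {1, 3, 6, 9, 14, 15}
Then, (A ∩ B) ∩ C = {1, 6, 9, 14, 15}

{1, 6, 9, 14, 15}


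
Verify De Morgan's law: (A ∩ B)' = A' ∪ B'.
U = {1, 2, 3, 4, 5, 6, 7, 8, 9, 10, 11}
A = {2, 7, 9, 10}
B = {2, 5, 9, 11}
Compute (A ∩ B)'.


U = {1, 2, 3, 4, 5, 6, 7, 8, 9, 10, 11}
A = {2, 7, 9, 10}, B = {2, 5, 9, 11}
A ∩ B = {2, 9}
(A ∩ B)' = U \ (A ∩ B) = {1, 3, 4, 5, 6, 7, 8, 10, 11}
Verification via A' ∪ B': A' = {1, 3, 4, 5, 6, 8, 11}, B' = {1, 3, 4, 6, 7, 8, 10}
A' ∪ B' = {1, 3, 4, 5, 6, 7, 8, 10, 11} ✓

{1, 3, 4, 5, 6, 7, 8, 10, 11}


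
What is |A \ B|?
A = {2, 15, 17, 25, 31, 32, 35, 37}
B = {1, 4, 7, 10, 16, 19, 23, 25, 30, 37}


Set A = {2, 15, 17, 25, 31, 32, 35, 37}
Set B = {1, 4, 7, 10, 16, 19, 23, 25, 30, 37}
A \ B = {2, 15, 17, 31, 32, 35}
|A \ B| = 6

6


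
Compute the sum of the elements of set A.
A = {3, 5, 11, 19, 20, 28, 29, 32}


Set A = {3, 5, 11, 19, 20, 28, 29, 32}
Sum = 3 + 5 + 11 + 19 + 20 + 28 + 29 + 32 = 147

147


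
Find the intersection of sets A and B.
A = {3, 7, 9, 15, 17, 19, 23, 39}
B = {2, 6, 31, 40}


Set A = {3, 7, 9, 15, 17, 19, 23, 39}
Set B = {2, 6, 31, 40}
A ∩ B includes only elements in both sets.
Check each element of A against B:
3 ✗, 7 ✗, 9 ✗, 15 ✗, 17 ✗, 19 ✗, 23 ✗, 39 ✗
A ∩ B = {}

{}


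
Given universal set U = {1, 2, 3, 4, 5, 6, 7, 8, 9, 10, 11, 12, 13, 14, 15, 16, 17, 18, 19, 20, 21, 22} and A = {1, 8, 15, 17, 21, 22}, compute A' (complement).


Universal set U = {1, 2, 3, 4, 5, 6, 7, 8, 9, 10, 11, 12, 13, 14, 15, 16, 17, 18, 19, 20, 21, 22}
Set A = {1, 8, 15, 17, 21, 22}
A' = U \ A = elements in U but not in A
Checking each element of U:
1 (in A, exclude), 2 (not in A, include), 3 (not in A, include), 4 (not in A, include), 5 (not in A, include), 6 (not in A, include), 7 (not in A, include), 8 (in A, exclude), 9 (not in A, include), 10 (not in A, include), 11 (not in A, include), 12 (not in A, include), 13 (not in A, include), 14 (not in A, include), 15 (in A, exclude), 16 (not in A, include), 17 (in A, exclude), 18 (not in A, include), 19 (not in A, include), 20 (not in A, include), 21 (in A, exclude), 22 (in A, exclude)
A' = {2, 3, 4, 5, 6, 7, 9, 10, 11, 12, 13, 14, 16, 18, 19, 20}

{2, 3, 4, 5, 6, 7, 9, 10, 11, 12, 13, 14, 16, 18, 19, 20}


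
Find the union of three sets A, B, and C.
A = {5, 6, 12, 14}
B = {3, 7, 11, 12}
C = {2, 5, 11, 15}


Set A = {5, 6, 12, 14}
Set B = {3, 7, 11, 12}
Set C = {2, 5, 11, 15}
First, A ∪ B = {3, 5, 6, 7, 11, 12, 14}
Then, (A ∪ B) ∪ C = {2, 3, 5, 6, 7, 11, 12, 14, 15}

{2, 3, 5, 6, 7, 11, 12, 14, 15}


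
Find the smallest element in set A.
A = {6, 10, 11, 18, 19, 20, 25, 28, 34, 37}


Set A = {6, 10, 11, 18, 19, 20, 25, 28, 34, 37}
Elements in ascending order: 6, 10, 11, 18, 19, 20, 25, 28, 34, 37
The smallest element is 6.

6


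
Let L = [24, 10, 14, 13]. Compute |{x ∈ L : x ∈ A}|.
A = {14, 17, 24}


Set A = {14, 17, 24}
Candidates: [24, 10, 14, 13]
Check each candidate:
24 ∈ A, 10 ∉ A, 14 ∈ A, 13 ∉ A
Count of candidates in A: 2

2


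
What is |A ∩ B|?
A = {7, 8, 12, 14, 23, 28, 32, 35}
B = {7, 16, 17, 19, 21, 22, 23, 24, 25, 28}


Set A = {7, 8, 12, 14, 23, 28, 32, 35}
Set B = {7, 16, 17, 19, 21, 22, 23, 24, 25, 28}
A ∩ B = {7, 23, 28}
|A ∩ B| = 3

3


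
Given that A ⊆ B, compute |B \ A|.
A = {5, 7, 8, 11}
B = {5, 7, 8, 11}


Set A = {5, 7, 8, 11}, |A| = 4
Set B = {5, 7, 8, 11}, |B| = 4
Since A ⊆ B: B \ A = {}
|B| - |A| = 4 - 4 = 0

0


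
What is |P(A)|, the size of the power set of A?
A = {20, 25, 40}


Set A = {20, 25, 40}
|A| = 3
The power set P(A) contains all subsets of A.
|P(A)| = 2^|A| = 2^3 = 8

8


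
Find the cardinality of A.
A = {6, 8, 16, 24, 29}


Set A = {6, 8, 16, 24, 29}
Listing elements: 6, 8, 16, 24, 29
Counting: 5 elements
|A| = 5

5


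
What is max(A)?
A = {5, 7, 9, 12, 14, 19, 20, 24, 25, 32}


Set A = {5, 7, 9, 12, 14, 19, 20, 24, 25, 32}
Elements in ascending order: 5, 7, 9, 12, 14, 19, 20, 24, 25, 32
The largest element is 32.

32


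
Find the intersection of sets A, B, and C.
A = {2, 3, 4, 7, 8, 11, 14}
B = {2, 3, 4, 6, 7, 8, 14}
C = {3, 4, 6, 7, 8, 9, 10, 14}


Set A = {2, 3, 4, 7, 8, 11, 14}
Set B = {2, 3, 4, 6, 7, 8, 14}
Set C = {3, 4, 6, 7, 8, 9, 10, 14}
First, A ∩ B = {2, 3, 4, 7, 8, 14}
Then, (A ∩ B) ∩ C = {3, 4, 7, 8, 14}

{3, 4, 7, 8, 14}


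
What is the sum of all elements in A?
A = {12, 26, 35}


Set A = {12, 26, 35}
Sum = 12 + 26 + 35 = 73

73


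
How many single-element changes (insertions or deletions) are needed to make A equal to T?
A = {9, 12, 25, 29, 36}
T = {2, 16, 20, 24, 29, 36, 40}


Set A = {9, 12, 25, 29, 36}
Set T = {2, 16, 20, 24, 29, 36, 40}
Elements to remove from A (in A, not in T): {9, 12, 25} → 3 removals
Elements to add to A (in T, not in A): {2, 16, 20, 24, 40} → 5 additions
Total edits = 3 + 5 = 8

8


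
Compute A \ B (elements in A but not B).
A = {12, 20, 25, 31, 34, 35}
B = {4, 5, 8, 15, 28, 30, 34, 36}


Set A = {12, 20, 25, 31, 34, 35}
Set B = {4, 5, 8, 15, 28, 30, 34, 36}
A \ B includes elements in A that are not in B.
Check each element of A:
12 (not in B, keep), 20 (not in B, keep), 25 (not in B, keep), 31 (not in B, keep), 34 (in B, remove), 35 (not in B, keep)
A \ B = {12, 20, 25, 31, 35}

{12, 20, 25, 31, 35}


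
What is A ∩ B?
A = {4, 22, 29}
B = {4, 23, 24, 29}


Set A = {4, 22, 29}
Set B = {4, 23, 24, 29}
A ∩ B includes only elements in both sets.
Check each element of A against B:
4 ✓, 22 ✗, 29 ✓
A ∩ B = {4, 29}

{4, 29}


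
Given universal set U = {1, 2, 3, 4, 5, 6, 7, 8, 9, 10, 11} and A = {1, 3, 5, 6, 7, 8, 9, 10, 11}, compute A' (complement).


Universal set U = {1, 2, 3, 4, 5, 6, 7, 8, 9, 10, 11}
Set A = {1, 3, 5, 6, 7, 8, 9, 10, 11}
A' = U \ A = elements in U but not in A
Checking each element of U:
1 (in A, exclude), 2 (not in A, include), 3 (in A, exclude), 4 (not in A, include), 5 (in A, exclude), 6 (in A, exclude), 7 (in A, exclude), 8 (in A, exclude), 9 (in A, exclude), 10 (in A, exclude), 11 (in A, exclude)
A' = {2, 4}

{2, 4}


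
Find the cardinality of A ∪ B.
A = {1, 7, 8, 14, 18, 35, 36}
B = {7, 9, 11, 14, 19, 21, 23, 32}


Set A = {1, 7, 8, 14, 18, 35, 36}, |A| = 7
Set B = {7, 9, 11, 14, 19, 21, 23, 32}, |B| = 8
A ∩ B = {7, 14}, |A ∩ B| = 2
|A ∪ B| = |A| + |B| - |A ∩ B| = 7 + 8 - 2 = 13

13


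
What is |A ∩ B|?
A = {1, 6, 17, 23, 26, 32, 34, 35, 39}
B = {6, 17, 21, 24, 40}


Set A = {1, 6, 17, 23, 26, 32, 34, 35, 39}
Set B = {6, 17, 21, 24, 40}
A ∩ B = {6, 17}
|A ∩ B| = 2

2


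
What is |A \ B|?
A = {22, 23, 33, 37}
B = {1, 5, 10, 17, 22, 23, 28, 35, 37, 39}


Set A = {22, 23, 33, 37}
Set B = {1, 5, 10, 17, 22, 23, 28, 35, 37, 39}
A \ B = {33}
|A \ B| = 1

1


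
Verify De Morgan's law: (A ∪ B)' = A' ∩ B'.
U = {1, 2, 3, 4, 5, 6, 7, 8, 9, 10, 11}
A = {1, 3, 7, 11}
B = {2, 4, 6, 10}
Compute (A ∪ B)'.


U = {1, 2, 3, 4, 5, 6, 7, 8, 9, 10, 11}
A = {1, 3, 7, 11}, B = {2, 4, 6, 10}
A ∪ B = {1, 2, 3, 4, 6, 7, 10, 11}
(A ∪ B)' = U \ (A ∪ B) = {5, 8, 9}
Verification via A' ∩ B': A' = {2, 4, 5, 6, 8, 9, 10}, B' = {1, 3, 5, 7, 8, 9, 11}
A' ∩ B' = {5, 8, 9} ✓

{5, 8, 9}


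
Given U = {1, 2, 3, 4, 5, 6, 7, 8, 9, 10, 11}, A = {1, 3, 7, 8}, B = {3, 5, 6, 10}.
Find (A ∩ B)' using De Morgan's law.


U = {1, 2, 3, 4, 5, 6, 7, 8, 9, 10, 11}
A = {1, 3, 7, 8}, B = {3, 5, 6, 10}
A ∩ B = {3}
(A ∩ B)' = U \ (A ∩ B) = {1, 2, 4, 5, 6, 7, 8, 9, 10, 11}
Verification via A' ∪ B': A' = {2, 4, 5, 6, 9, 10, 11}, B' = {1, 2, 4, 7, 8, 9, 11}
A' ∪ B' = {1, 2, 4, 5, 6, 7, 8, 9, 10, 11} ✓

{1, 2, 4, 5, 6, 7, 8, 9, 10, 11}


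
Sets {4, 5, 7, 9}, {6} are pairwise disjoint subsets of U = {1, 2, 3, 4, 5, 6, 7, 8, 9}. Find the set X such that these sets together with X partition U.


U = {1, 2, 3, 4, 5, 6, 7, 8, 9}
Shown blocks: {4, 5, 7, 9}, {6}
A partition's blocks are pairwise disjoint and cover U, so the missing block = U \ (union of shown blocks).
Union of shown blocks: {4, 5, 6, 7, 9}
Missing block = U \ (union) = {1, 2, 3, 8}

{1, 2, 3, 8}


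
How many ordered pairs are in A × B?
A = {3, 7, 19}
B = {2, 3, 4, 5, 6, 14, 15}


Set A = {3, 7, 19} has 3 elements.
Set B = {2, 3, 4, 5, 6, 14, 15} has 7 elements.
|A × B| = |A| × |B| = 3 × 7 = 21

21


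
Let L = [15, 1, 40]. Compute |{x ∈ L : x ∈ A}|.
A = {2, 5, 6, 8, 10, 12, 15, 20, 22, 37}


Set A = {2, 5, 6, 8, 10, 12, 15, 20, 22, 37}
Candidates: [15, 1, 40]
Check each candidate:
15 ∈ A, 1 ∉ A, 40 ∉ A
Count of candidates in A: 1

1


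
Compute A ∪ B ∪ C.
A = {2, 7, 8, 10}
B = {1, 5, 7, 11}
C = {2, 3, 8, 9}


Set A = {2, 7, 8, 10}
Set B = {1, 5, 7, 11}
Set C = {2, 3, 8, 9}
First, A ∪ B = {1, 2, 5, 7, 8, 10, 11}
Then, (A ∪ B) ∪ C = {1, 2, 3, 5, 7, 8, 9, 10, 11}

{1, 2, 3, 5, 7, 8, 9, 10, 11}


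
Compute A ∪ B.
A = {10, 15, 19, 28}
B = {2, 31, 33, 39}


Set A = {10, 15, 19, 28}
Set B = {2, 31, 33, 39}
A ∪ B includes all elements in either set.
Elements from A: {10, 15, 19, 28}
Elements from B not already included: {2, 31, 33, 39}
A ∪ B = {2, 10, 15, 19, 28, 31, 33, 39}

{2, 10, 15, 19, 28, 31, 33, 39}


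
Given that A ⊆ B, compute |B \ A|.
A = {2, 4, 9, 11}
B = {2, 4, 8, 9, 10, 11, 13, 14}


Set A = {2, 4, 9, 11}, |A| = 4
Set B = {2, 4, 8, 9, 10, 11, 13, 14}, |B| = 8
Since A ⊆ B: B \ A = {8, 10, 13, 14}
|B| - |A| = 8 - 4 = 4

4


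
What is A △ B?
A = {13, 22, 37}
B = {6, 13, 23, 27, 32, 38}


Set A = {13, 22, 37}
Set B = {6, 13, 23, 27, 32, 38}
A △ B = (A \ B) ∪ (B \ A)
Elements in A but not B: {22, 37}
Elements in B but not A: {6, 23, 27, 32, 38}
A △ B = {6, 22, 23, 27, 32, 37, 38}

{6, 22, 23, 27, 32, 37, 38}


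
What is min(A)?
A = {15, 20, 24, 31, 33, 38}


Set A = {15, 20, 24, 31, 33, 38}
Elements in ascending order: 15, 20, 24, 31, 33, 38
The smallest element is 15.

15


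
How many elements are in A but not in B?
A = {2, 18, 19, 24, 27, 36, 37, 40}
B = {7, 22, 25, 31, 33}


Set A = {2, 18, 19, 24, 27, 36, 37, 40}
Set B = {7, 22, 25, 31, 33}
A \ B = {2, 18, 19, 24, 27, 36, 37, 40}
|A \ B| = 8

8


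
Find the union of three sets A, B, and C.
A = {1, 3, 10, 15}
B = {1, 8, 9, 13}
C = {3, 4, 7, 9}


Set A = {1, 3, 10, 15}
Set B = {1, 8, 9, 13}
Set C = {3, 4, 7, 9}
First, A ∪ B = {1, 3, 8, 9, 10, 13, 15}
Then, (A ∪ B) ∪ C = {1, 3, 4, 7, 8, 9, 10, 13, 15}

{1, 3, 4, 7, 8, 9, 10, 13, 15}


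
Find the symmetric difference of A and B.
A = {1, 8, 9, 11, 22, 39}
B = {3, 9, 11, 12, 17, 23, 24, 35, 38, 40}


Set A = {1, 8, 9, 11, 22, 39}
Set B = {3, 9, 11, 12, 17, 23, 24, 35, 38, 40}
A △ B = (A \ B) ∪ (B \ A)
Elements in A but not B: {1, 8, 22, 39}
Elements in B but not A: {3, 12, 17, 23, 24, 35, 38, 40}
A △ B = {1, 3, 8, 12, 17, 22, 23, 24, 35, 38, 39, 40}

{1, 3, 8, 12, 17, 22, 23, 24, 35, 38, 39, 40}


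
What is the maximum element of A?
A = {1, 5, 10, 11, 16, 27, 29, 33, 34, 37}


Set A = {1, 5, 10, 11, 16, 27, 29, 33, 34, 37}
Elements in ascending order: 1, 5, 10, 11, 16, 27, 29, 33, 34, 37
The largest element is 37.

37


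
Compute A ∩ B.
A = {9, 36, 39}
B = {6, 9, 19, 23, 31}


Set A = {9, 36, 39}
Set B = {6, 9, 19, 23, 31}
A ∩ B includes only elements in both sets.
Check each element of A against B:
9 ✓, 36 ✗, 39 ✗
A ∩ B = {9}

{9}


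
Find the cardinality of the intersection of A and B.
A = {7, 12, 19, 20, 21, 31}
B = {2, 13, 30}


Set A = {7, 12, 19, 20, 21, 31}
Set B = {2, 13, 30}
A ∩ B = {}
|A ∩ B| = 0

0


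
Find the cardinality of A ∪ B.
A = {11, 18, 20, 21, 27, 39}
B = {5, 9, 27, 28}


Set A = {11, 18, 20, 21, 27, 39}, |A| = 6
Set B = {5, 9, 27, 28}, |B| = 4
A ∩ B = {27}, |A ∩ B| = 1
|A ∪ B| = |A| + |B| - |A ∩ B| = 6 + 4 - 1 = 9

9


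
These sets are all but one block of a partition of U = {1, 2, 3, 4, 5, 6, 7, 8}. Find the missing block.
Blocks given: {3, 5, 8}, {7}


U = {1, 2, 3, 4, 5, 6, 7, 8}
Shown blocks: {3, 5, 8}, {7}
A partition's blocks are pairwise disjoint and cover U, so the missing block = U \ (union of shown blocks).
Union of shown blocks: {3, 5, 7, 8}
Missing block = U \ (union) = {1, 2, 4, 6}

{1, 2, 4, 6}


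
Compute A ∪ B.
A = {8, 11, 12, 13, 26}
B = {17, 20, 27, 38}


Set A = {8, 11, 12, 13, 26}
Set B = {17, 20, 27, 38}
A ∪ B includes all elements in either set.
Elements from A: {8, 11, 12, 13, 26}
Elements from B not already included: {17, 20, 27, 38}
A ∪ B = {8, 11, 12, 13, 17, 20, 26, 27, 38}

{8, 11, 12, 13, 17, 20, 26, 27, 38}


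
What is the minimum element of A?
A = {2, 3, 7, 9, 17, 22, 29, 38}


Set A = {2, 3, 7, 9, 17, 22, 29, 38}
Elements in ascending order: 2, 3, 7, 9, 17, 22, 29, 38
The smallest element is 2.

2


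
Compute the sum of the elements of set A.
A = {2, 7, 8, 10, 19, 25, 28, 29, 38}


Set A = {2, 7, 8, 10, 19, 25, 28, 29, 38}
Sum = 2 + 7 + 8 + 10 + 19 + 25 + 28 + 29 + 38 = 166

166


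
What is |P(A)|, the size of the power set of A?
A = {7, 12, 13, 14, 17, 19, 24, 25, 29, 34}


Set A = {7, 12, 13, 14, 17, 19, 24, 25, 29, 34}
|A| = 10
The power set P(A) contains all subsets of A.
|P(A)| = 2^|A| = 2^10 = 1024

1024


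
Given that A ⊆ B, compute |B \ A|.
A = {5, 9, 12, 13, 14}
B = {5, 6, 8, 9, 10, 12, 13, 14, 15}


Set A = {5, 9, 12, 13, 14}, |A| = 5
Set B = {5, 6, 8, 9, 10, 12, 13, 14, 15}, |B| = 9
Since A ⊆ B: B \ A = {6, 8, 10, 15}
|B| - |A| = 9 - 5 = 4

4


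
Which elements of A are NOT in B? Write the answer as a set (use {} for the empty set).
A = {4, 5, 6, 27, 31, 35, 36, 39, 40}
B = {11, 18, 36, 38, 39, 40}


Set A = {4, 5, 6, 27, 31, 35, 36, 39, 40}
Set B = {11, 18, 36, 38, 39, 40}
Check each element of A against B:
4 ∉ B (include), 5 ∉ B (include), 6 ∉ B (include), 27 ∉ B (include), 31 ∉ B (include), 35 ∉ B (include), 36 ∈ B, 39 ∈ B, 40 ∈ B
Elements of A not in B: {4, 5, 6, 27, 31, 35}

{4, 5, 6, 27, 31, 35}


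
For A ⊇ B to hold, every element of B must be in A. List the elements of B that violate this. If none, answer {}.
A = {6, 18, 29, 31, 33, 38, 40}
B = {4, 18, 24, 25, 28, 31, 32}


Set A = {6, 18, 29, 31, 33, 38, 40}
Set B = {4, 18, 24, 25, 28, 31, 32}
Check each element of B against A:
4 ∉ A (include), 18 ∈ A, 24 ∉ A (include), 25 ∉ A (include), 28 ∉ A (include), 31 ∈ A, 32 ∉ A (include)
Elements of B not in A: {4, 24, 25, 28, 32}

{4, 24, 25, 28, 32}


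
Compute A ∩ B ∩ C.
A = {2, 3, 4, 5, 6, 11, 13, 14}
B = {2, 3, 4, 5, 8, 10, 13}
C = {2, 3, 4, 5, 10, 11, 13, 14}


Set A = {2, 3, 4, 5, 6, 11, 13, 14}
Set B = {2, 3, 4, 5, 8, 10, 13}
Set C = {2, 3, 4, 5, 10, 11, 13, 14}
First, A ∩ B = {2, 3, 4, 5, 13}
Then, (A ∩ B) ∩ C = {2, 3, 4, 5, 13}

{2, 3, 4, 5, 13}


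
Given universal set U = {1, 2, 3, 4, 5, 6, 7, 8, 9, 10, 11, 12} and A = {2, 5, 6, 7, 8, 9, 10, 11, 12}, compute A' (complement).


Universal set U = {1, 2, 3, 4, 5, 6, 7, 8, 9, 10, 11, 12}
Set A = {2, 5, 6, 7, 8, 9, 10, 11, 12}
A' = U \ A = elements in U but not in A
Checking each element of U:
1 (not in A, include), 2 (in A, exclude), 3 (not in A, include), 4 (not in A, include), 5 (in A, exclude), 6 (in A, exclude), 7 (in A, exclude), 8 (in A, exclude), 9 (in A, exclude), 10 (in A, exclude), 11 (in A, exclude), 12 (in A, exclude)
A' = {1, 3, 4}

{1, 3, 4}


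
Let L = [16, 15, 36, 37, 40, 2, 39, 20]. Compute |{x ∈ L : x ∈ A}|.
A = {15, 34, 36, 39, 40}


Set A = {15, 34, 36, 39, 40}
Candidates: [16, 15, 36, 37, 40, 2, 39, 20]
Check each candidate:
16 ∉ A, 15 ∈ A, 36 ∈ A, 37 ∉ A, 40 ∈ A, 2 ∉ A, 39 ∈ A, 20 ∉ A
Count of candidates in A: 4

4


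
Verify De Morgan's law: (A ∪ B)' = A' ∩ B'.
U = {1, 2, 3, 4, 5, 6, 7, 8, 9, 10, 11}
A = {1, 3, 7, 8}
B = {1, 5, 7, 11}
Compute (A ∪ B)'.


U = {1, 2, 3, 4, 5, 6, 7, 8, 9, 10, 11}
A = {1, 3, 7, 8}, B = {1, 5, 7, 11}
A ∪ B = {1, 3, 5, 7, 8, 11}
(A ∪ B)' = U \ (A ∪ B) = {2, 4, 6, 9, 10}
Verification via A' ∩ B': A' = {2, 4, 5, 6, 9, 10, 11}, B' = {2, 3, 4, 6, 8, 9, 10}
A' ∩ B' = {2, 4, 6, 9, 10} ✓

{2, 4, 6, 9, 10}


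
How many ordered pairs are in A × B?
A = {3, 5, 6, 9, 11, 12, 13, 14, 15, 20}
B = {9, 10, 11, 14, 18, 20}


Set A = {3, 5, 6, 9, 11, 12, 13, 14, 15, 20} has 10 elements.
Set B = {9, 10, 11, 14, 18, 20} has 6 elements.
|A × B| = |A| × |B| = 10 × 6 = 60

60


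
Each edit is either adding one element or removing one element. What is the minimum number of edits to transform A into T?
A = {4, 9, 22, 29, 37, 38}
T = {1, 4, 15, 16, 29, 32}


Set A = {4, 9, 22, 29, 37, 38}
Set T = {1, 4, 15, 16, 29, 32}
Elements to remove from A (in A, not in T): {9, 22, 37, 38} → 4 removals
Elements to add to A (in T, not in A): {1, 15, 16, 32} → 4 additions
Total edits = 4 + 4 = 8

8


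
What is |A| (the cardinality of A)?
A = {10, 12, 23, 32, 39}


Set A = {10, 12, 23, 32, 39}
Listing elements: 10, 12, 23, 32, 39
Counting: 5 elements
|A| = 5

5


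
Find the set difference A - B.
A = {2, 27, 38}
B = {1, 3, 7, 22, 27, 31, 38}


Set A = {2, 27, 38}
Set B = {1, 3, 7, 22, 27, 31, 38}
A \ B includes elements in A that are not in B.
Check each element of A:
2 (not in B, keep), 27 (in B, remove), 38 (in B, remove)
A \ B = {2}

{2}


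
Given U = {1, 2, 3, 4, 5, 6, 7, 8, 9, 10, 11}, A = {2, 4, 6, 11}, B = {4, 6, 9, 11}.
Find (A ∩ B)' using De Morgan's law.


U = {1, 2, 3, 4, 5, 6, 7, 8, 9, 10, 11}
A = {2, 4, 6, 11}, B = {4, 6, 9, 11}
A ∩ B = {4, 6, 11}
(A ∩ B)' = U \ (A ∩ B) = {1, 2, 3, 5, 7, 8, 9, 10}
Verification via A' ∪ B': A' = {1, 3, 5, 7, 8, 9, 10}, B' = {1, 2, 3, 5, 7, 8, 10}
A' ∪ B' = {1, 2, 3, 5, 7, 8, 9, 10} ✓

{1, 2, 3, 5, 7, 8, 9, 10}


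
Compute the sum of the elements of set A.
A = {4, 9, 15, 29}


Set A = {4, 9, 15, 29}
Sum = 4 + 9 + 15 + 29 = 57

57


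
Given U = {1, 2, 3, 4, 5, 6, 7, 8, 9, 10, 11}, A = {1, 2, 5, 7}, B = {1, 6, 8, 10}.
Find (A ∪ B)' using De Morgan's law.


U = {1, 2, 3, 4, 5, 6, 7, 8, 9, 10, 11}
A = {1, 2, 5, 7}, B = {1, 6, 8, 10}
A ∪ B = {1, 2, 5, 6, 7, 8, 10}
(A ∪ B)' = U \ (A ∪ B) = {3, 4, 9, 11}
Verification via A' ∩ B': A' = {3, 4, 6, 8, 9, 10, 11}, B' = {2, 3, 4, 5, 7, 9, 11}
A' ∩ B' = {3, 4, 9, 11} ✓

{3, 4, 9, 11}


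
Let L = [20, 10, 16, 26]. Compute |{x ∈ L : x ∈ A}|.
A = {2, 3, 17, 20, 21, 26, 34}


Set A = {2, 3, 17, 20, 21, 26, 34}
Candidates: [20, 10, 16, 26]
Check each candidate:
20 ∈ A, 10 ∉ A, 16 ∉ A, 26 ∈ A
Count of candidates in A: 2

2


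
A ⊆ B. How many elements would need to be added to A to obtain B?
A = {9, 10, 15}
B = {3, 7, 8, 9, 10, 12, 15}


Set A = {9, 10, 15}, |A| = 3
Set B = {3, 7, 8, 9, 10, 12, 15}, |B| = 7
Since A ⊆ B: B \ A = {3, 7, 8, 12}
|B| - |A| = 7 - 3 = 4

4


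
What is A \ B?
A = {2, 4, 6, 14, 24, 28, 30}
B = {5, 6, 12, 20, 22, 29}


Set A = {2, 4, 6, 14, 24, 28, 30}
Set B = {5, 6, 12, 20, 22, 29}
A \ B includes elements in A that are not in B.
Check each element of A:
2 (not in B, keep), 4 (not in B, keep), 6 (in B, remove), 14 (not in B, keep), 24 (not in B, keep), 28 (not in B, keep), 30 (not in B, keep)
A \ B = {2, 4, 14, 24, 28, 30}

{2, 4, 14, 24, 28, 30}


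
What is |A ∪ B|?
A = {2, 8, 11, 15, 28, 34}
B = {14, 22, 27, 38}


Set A = {2, 8, 11, 15, 28, 34}, |A| = 6
Set B = {14, 22, 27, 38}, |B| = 4
A ∩ B = {}, |A ∩ B| = 0
|A ∪ B| = |A| + |B| - |A ∩ B| = 6 + 4 - 0 = 10

10


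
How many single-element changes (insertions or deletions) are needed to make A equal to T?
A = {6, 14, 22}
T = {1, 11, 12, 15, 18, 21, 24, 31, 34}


Set A = {6, 14, 22}
Set T = {1, 11, 12, 15, 18, 21, 24, 31, 34}
Elements to remove from A (in A, not in T): {6, 14, 22} → 3 removals
Elements to add to A (in T, not in A): {1, 11, 12, 15, 18, 21, 24, 31, 34} → 9 additions
Total edits = 3 + 9 = 12

12


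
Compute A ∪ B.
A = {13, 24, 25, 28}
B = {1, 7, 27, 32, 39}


Set A = {13, 24, 25, 28}
Set B = {1, 7, 27, 32, 39}
A ∪ B includes all elements in either set.
Elements from A: {13, 24, 25, 28}
Elements from B not already included: {1, 7, 27, 32, 39}
A ∪ B = {1, 7, 13, 24, 25, 27, 28, 32, 39}

{1, 7, 13, 24, 25, 27, 28, 32, 39}


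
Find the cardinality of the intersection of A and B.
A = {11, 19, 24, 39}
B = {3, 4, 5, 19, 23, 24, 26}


Set A = {11, 19, 24, 39}
Set B = {3, 4, 5, 19, 23, 24, 26}
A ∩ B = {19, 24}
|A ∩ B| = 2

2


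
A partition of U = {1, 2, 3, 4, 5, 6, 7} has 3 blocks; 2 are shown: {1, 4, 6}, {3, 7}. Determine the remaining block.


U = {1, 2, 3, 4, 5, 6, 7}
Shown blocks: {1, 4, 6}, {3, 7}
A partition's blocks are pairwise disjoint and cover U, so the missing block = U \ (union of shown blocks).
Union of shown blocks: {1, 3, 4, 6, 7}
Missing block = U \ (union) = {2, 5}

{2, 5}


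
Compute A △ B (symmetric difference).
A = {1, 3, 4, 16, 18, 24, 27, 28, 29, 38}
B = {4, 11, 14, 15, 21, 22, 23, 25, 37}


Set A = {1, 3, 4, 16, 18, 24, 27, 28, 29, 38}
Set B = {4, 11, 14, 15, 21, 22, 23, 25, 37}
A △ B = (A \ B) ∪ (B \ A)
Elements in A but not B: {1, 3, 16, 18, 24, 27, 28, 29, 38}
Elements in B but not A: {11, 14, 15, 21, 22, 23, 25, 37}
A △ B = {1, 3, 11, 14, 15, 16, 18, 21, 22, 23, 24, 25, 27, 28, 29, 37, 38}

{1, 3, 11, 14, 15, 16, 18, 21, 22, 23, 24, 25, 27, 28, 29, 37, 38}


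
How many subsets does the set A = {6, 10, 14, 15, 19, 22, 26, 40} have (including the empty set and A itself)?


Set A = {6, 10, 14, 15, 19, 22, 26, 40}
|A| = 8
The power set P(A) contains all subsets of A.
|P(A)| = 2^|A| = 2^8 = 256

256


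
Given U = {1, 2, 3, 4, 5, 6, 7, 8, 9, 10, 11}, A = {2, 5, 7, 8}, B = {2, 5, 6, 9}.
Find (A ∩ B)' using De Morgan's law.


U = {1, 2, 3, 4, 5, 6, 7, 8, 9, 10, 11}
A = {2, 5, 7, 8}, B = {2, 5, 6, 9}
A ∩ B = {2, 5}
(A ∩ B)' = U \ (A ∩ B) = {1, 3, 4, 6, 7, 8, 9, 10, 11}
Verification via A' ∪ B': A' = {1, 3, 4, 6, 9, 10, 11}, B' = {1, 3, 4, 7, 8, 10, 11}
A' ∪ B' = {1, 3, 4, 6, 7, 8, 9, 10, 11} ✓

{1, 3, 4, 6, 7, 8, 9, 10, 11}


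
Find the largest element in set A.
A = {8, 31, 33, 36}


Set A = {8, 31, 33, 36}
Elements in ascending order: 8, 31, 33, 36
The largest element is 36.

36


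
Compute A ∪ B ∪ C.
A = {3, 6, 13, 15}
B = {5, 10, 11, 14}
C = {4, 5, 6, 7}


Set A = {3, 6, 13, 15}
Set B = {5, 10, 11, 14}
Set C = {4, 5, 6, 7}
First, A ∪ B = {3, 5, 6, 10, 11, 13, 14, 15}
Then, (A ∪ B) ∪ C = {3, 4, 5, 6, 7, 10, 11, 13, 14, 15}

{3, 4, 5, 6, 7, 10, 11, 13, 14, 15}


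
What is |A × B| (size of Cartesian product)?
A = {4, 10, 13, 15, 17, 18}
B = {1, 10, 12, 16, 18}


Set A = {4, 10, 13, 15, 17, 18} has 6 elements.
Set B = {1, 10, 12, 16, 18} has 5 elements.
|A × B| = |A| × |B| = 6 × 5 = 30

30


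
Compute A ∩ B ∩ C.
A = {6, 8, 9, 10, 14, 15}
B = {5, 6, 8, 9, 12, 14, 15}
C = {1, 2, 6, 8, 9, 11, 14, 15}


Set A = {6, 8, 9, 10, 14, 15}
Set B = {5, 6, 8, 9, 12, 14, 15}
Set C = {1, 2, 6, 8, 9, 11, 14, 15}
First, A ∩ B = {6, 8, 9, 14, 15}
Then, (A ∩ B) ∩ C = {6, 8, 9, 14, 15}

{6, 8, 9, 14, 15}


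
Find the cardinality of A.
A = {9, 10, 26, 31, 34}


Set A = {9, 10, 26, 31, 34}
Listing elements: 9, 10, 26, 31, 34
Counting: 5 elements
|A| = 5

5


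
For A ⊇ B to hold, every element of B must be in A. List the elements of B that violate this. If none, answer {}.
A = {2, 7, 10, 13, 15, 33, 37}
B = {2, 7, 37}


Set A = {2, 7, 10, 13, 15, 33, 37}
Set B = {2, 7, 37}
Check each element of B against A:
2 ∈ A, 7 ∈ A, 37 ∈ A
Elements of B not in A: {}

{}


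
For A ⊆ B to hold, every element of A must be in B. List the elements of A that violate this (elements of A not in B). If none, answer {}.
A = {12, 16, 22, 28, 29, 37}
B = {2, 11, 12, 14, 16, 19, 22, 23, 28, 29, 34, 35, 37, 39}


Set A = {12, 16, 22, 28, 29, 37}
Set B = {2, 11, 12, 14, 16, 19, 22, 23, 28, 29, 34, 35, 37, 39}
Check each element of A against B:
12 ∈ B, 16 ∈ B, 22 ∈ B, 28 ∈ B, 29 ∈ B, 37 ∈ B
Elements of A not in B: {}

{}
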